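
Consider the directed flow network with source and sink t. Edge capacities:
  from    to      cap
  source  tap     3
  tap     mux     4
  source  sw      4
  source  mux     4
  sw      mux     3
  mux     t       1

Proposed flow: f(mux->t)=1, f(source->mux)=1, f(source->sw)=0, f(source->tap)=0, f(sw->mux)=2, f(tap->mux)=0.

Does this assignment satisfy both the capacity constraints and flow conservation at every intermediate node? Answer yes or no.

Conservation fails at sw: inflow 0 ≠ outflow 2.

No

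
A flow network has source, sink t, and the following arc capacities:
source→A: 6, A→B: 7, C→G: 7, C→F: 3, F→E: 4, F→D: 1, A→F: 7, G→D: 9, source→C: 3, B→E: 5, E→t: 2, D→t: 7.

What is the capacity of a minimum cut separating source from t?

6

Max flow = 6 (via 3 augmenting paths).
In the residual at optimum, the set reachable from source is {A, B, E, F, source}.
Cut edges: source→C (cap 3), F→D (cap 1), E→t (cap 2). Sum = 6.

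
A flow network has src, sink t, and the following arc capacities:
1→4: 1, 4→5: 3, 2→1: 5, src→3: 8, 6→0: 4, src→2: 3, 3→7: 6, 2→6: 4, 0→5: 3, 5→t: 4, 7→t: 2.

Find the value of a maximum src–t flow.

5

Augment src→3→7→t: bottleneck 2. Total 2.
Augment src→2→1→4→5→t: bottleneck 1. Total 3.
Augment src→2→6→0→5→t: bottleneck 2. Total 5.
No augmenting path remains in the residual graph.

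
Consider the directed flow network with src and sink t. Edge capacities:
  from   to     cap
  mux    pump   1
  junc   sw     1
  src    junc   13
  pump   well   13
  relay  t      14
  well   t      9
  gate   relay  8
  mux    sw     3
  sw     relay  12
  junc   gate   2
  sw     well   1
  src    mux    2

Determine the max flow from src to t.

Augment src→junc→gate→relay→t: bottleneck 2. Total 2.
Augment src→junc→sw→relay→t: bottleneck 1. Total 3.
Augment src→mux→sw→relay→t: bottleneck 2. Total 5.
No augmenting path remains in the residual graph.

5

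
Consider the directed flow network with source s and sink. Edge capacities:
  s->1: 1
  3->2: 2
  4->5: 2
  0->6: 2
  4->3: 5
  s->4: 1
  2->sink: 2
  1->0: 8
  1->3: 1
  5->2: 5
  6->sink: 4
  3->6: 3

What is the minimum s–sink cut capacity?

Max flow = 2 (via 2 augmenting paths).
In the residual at optimum, the set reachable from s is {s}.
Cut edges: s->1 (cap 1), s->4 (cap 1). Sum = 2.

2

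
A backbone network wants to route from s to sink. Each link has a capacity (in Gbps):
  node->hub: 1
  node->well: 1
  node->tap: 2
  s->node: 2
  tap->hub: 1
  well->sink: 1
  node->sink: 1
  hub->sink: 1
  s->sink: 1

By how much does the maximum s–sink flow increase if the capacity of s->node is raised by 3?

1

Original max flow = 3.
After raising cap(s->node), augmenting paths through that edge carry 1 more unit.
New max flow = 4. Increase = 1.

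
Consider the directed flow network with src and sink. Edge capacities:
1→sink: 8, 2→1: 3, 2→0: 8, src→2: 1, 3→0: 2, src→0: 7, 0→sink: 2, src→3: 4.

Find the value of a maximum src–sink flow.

Augment src→0→sink: bottleneck 2. Total 2.
Augment src→2→1→sink: bottleneck 1. Total 3.
No augmenting path remains in the residual graph.

3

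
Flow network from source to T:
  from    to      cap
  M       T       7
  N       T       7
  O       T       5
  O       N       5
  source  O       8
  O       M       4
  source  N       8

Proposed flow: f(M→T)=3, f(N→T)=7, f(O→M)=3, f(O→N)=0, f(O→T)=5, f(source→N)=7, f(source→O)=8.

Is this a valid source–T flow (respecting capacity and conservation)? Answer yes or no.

Yes

Every edge has 0 ≤ f(e) ≤ cap(e).
At each intermediate node, inflow equals outflow.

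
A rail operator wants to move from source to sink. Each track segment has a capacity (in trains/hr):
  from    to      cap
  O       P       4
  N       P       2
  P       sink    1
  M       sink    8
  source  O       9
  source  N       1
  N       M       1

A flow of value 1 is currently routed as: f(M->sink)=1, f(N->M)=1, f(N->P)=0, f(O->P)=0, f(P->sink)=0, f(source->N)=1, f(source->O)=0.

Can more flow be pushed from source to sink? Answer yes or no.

Residual path source->O->P->sink has bottleneck 1 > 0.
Pushing 1 along it raises the flow to 2, so the given flow is not maximum.

Yes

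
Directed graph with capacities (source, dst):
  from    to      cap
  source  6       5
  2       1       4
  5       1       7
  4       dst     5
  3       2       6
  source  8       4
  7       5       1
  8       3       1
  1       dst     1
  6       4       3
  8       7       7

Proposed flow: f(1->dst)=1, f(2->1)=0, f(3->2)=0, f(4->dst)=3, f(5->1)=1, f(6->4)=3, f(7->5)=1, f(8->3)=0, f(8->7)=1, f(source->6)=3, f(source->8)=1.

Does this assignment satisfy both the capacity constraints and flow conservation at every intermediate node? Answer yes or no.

Yes

Every edge has 0 ≤ f(e) ≤ cap(e).
At each intermediate node, inflow equals outflow.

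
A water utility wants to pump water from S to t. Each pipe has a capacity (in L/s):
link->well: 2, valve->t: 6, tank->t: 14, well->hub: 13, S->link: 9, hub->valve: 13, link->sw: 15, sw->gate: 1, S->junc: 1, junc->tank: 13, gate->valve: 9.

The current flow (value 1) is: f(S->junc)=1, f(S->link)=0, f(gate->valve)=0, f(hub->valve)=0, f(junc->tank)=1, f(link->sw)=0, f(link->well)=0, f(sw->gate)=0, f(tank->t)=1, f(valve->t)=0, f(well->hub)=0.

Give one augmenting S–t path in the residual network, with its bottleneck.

Residual along S->link->sw->gate->valve->t: S->link: 9, link->sw: 15, sw->gate: 1, gate->valve: 9, valve->t: 6.
Bottleneck = min = 1.

S->link->sw->gate->valve->t, bottleneck 1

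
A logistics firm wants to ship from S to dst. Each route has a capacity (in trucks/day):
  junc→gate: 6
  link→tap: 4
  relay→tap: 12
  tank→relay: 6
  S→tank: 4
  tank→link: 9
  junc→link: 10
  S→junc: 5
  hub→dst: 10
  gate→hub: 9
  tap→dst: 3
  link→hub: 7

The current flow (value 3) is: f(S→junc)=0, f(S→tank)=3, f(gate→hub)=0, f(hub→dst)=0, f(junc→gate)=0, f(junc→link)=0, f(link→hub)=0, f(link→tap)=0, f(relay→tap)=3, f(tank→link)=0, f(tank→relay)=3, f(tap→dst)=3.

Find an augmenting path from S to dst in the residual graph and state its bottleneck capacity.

S→tank→link→hub→dst, bottleneck 1

Residual along S→tank→link→hub→dst: S→tank: 1, tank→link: 9, link→hub: 7, hub→dst: 10.
Bottleneck = min = 1.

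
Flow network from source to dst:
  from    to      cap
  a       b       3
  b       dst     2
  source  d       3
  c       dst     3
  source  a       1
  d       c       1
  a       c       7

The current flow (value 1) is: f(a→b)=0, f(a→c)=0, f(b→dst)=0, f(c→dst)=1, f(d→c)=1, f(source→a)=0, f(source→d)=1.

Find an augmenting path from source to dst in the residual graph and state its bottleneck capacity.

Residual along source→a→c→dst: source→a: 1, a→c: 7, c→dst: 2.
Bottleneck = min = 1.

source→a→c→dst, bottleneck 1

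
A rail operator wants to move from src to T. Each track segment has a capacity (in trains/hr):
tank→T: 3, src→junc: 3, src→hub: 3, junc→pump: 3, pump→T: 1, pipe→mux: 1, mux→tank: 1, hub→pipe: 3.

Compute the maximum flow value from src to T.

Augment src→junc→pump→T: bottleneck 1. Total 1.
Augment src→hub→pipe→mux→tank→T: bottleneck 1. Total 2.
No augmenting path remains in the residual graph.

2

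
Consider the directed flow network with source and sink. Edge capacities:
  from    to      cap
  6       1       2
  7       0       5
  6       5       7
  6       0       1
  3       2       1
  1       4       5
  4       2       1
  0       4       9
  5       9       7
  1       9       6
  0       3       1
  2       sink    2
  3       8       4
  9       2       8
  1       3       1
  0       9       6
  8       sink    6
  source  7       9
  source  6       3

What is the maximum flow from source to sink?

Augment source->6->5->9->2->sink: bottleneck 2. Total 2.
Augment source->6->1->3->8->sink: bottleneck 1. Total 3.
Augment source->7->0->3->8->sink: bottleneck 1. Total 4.
No augmenting path remains in the residual graph.

4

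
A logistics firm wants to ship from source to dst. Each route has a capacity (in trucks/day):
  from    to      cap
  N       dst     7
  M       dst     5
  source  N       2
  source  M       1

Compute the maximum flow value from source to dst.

3

Augment source->N->dst: bottleneck 2. Total 2.
Augment source->M->dst: bottleneck 1. Total 3.
No augmenting path remains in the residual graph.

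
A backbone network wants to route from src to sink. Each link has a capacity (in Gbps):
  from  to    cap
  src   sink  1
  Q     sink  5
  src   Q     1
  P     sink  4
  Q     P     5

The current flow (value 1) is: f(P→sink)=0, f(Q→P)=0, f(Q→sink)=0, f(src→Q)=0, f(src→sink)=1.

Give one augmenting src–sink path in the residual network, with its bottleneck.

Residual along src→Q→sink: src→Q: 1, Q→sink: 5.
Bottleneck = min = 1.

src→Q→sink, bottleneck 1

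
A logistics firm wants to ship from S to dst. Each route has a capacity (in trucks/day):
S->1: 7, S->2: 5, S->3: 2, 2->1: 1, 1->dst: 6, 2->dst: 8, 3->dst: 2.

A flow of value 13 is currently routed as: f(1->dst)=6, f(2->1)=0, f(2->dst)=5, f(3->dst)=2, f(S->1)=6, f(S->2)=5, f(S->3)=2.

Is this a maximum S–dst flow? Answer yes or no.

Yes

Residual reachable from S: {1, S}; dst is not reachable.
Saturated cut: S->2, S->3, 1->dst with total capacity 13 = current flow value. Flow is maximum.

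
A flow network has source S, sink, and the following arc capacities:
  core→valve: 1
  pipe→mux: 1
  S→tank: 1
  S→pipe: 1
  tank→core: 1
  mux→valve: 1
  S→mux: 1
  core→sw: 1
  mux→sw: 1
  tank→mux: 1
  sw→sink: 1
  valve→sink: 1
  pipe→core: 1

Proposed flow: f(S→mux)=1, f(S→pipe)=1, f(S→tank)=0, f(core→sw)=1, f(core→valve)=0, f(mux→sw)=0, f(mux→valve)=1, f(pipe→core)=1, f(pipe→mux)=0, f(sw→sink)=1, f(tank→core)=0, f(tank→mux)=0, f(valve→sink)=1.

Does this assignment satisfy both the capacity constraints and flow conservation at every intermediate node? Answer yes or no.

Yes

Every edge has 0 ≤ f(e) ≤ cap(e).
At each intermediate node, inflow equals outflow.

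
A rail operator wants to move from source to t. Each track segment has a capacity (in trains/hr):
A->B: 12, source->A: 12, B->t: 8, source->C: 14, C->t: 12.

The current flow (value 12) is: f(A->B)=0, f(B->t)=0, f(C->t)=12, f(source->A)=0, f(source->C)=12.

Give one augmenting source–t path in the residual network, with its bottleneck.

source->A->B->t, bottleneck 8

Residual along source->A->B->t: source->A: 12, A->B: 12, B->t: 8.
Bottleneck = min = 8.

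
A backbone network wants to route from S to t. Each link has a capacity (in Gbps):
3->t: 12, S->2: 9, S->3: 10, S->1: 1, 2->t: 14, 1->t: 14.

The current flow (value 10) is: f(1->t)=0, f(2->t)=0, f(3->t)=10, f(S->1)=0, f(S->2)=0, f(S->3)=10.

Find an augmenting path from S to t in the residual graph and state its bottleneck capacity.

S->1->t, bottleneck 1

Residual along S->1->t: S->1: 1, 1->t: 14.
Bottleneck = min = 1.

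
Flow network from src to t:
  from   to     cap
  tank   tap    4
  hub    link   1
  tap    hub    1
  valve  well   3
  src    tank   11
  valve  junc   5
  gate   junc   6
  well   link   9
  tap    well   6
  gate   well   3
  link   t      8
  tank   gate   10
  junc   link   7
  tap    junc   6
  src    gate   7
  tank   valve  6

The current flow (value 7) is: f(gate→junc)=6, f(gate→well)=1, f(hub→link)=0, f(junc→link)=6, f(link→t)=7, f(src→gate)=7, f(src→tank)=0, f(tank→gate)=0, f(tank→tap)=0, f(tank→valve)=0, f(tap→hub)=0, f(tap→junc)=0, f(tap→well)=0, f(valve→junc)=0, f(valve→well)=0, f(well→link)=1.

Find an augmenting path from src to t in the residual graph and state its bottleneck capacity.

src→tank→tap→well→link→t, bottleneck 1

Residual along src→tank→tap→well→link→t: src→tank: 11, tank→tap: 4, tap→well: 6, well→link: 8, link→t: 1.
Bottleneck = min = 1.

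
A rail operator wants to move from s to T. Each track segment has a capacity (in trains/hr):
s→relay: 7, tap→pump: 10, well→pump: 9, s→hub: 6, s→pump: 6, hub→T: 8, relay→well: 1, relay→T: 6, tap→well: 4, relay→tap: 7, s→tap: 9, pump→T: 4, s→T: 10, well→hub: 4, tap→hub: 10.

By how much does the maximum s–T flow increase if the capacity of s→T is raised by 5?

5

Original max flow = 28.
After raising cap(s→T), augmenting paths through that edge carry 5 more units.
New max flow = 33. Increase = 5.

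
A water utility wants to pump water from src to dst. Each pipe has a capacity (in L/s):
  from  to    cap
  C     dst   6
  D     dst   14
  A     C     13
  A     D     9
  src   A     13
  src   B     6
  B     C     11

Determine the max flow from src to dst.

15

Augment src->A->D->dst: bottleneck 9. Total 9.
Augment src->A->C->dst: bottleneck 4. Total 13.
Augment src->B->C->dst: bottleneck 2. Total 15.
No augmenting path remains in the residual graph.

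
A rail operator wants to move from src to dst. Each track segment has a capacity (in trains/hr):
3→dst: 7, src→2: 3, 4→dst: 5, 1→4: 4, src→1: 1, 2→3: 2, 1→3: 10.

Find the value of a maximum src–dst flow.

3

Augment src→1→4→dst: bottleneck 1. Total 1.
Augment src→2→3→dst: bottleneck 2. Total 3.
No augmenting path remains in the residual graph.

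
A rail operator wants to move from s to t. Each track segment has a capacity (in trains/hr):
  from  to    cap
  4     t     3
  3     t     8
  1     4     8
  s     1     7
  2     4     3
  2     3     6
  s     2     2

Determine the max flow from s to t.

Augment s→1→4→t: bottleneck 3. Total 3.
Augment s→2→3→t: bottleneck 2. Total 5.
No augmenting path remains in the residual graph.

5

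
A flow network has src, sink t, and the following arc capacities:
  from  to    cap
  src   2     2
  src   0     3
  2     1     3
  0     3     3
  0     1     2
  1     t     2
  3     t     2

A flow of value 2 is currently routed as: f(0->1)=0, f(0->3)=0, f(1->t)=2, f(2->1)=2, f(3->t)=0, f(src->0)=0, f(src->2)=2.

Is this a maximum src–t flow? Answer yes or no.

Residual path src->0->3->t has bottleneck 2 > 0.
Pushing 2 along it raises the flow to 4, so the given flow is not maximum.

No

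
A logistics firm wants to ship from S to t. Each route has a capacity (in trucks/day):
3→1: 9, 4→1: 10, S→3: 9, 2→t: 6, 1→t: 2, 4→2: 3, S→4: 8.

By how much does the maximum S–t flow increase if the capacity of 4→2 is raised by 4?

Original max flow = 5.
After raising cap(4→2), augmenting paths through that edge carry 3 more units.
New max flow = 8. Increase = 3.

3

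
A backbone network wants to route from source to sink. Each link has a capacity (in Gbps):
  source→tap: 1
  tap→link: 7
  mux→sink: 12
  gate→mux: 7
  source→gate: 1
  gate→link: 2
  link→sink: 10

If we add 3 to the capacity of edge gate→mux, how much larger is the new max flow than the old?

0

Original max flow = 2.
Edge gate→mux does not cross the min cut (source side {source}), so extra capacity there cannot help.
New max flow = 2. Increase = 0.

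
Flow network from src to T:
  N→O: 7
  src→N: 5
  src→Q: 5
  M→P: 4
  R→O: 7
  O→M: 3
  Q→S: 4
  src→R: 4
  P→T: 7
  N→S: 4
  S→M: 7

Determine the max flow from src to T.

4

Augment src→R→O→M→P→T: bottleneck 3. Total 3.
Augment src→Q→S→M→P→T: bottleneck 1. Total 4.
No augmenting path remains in the residual graph.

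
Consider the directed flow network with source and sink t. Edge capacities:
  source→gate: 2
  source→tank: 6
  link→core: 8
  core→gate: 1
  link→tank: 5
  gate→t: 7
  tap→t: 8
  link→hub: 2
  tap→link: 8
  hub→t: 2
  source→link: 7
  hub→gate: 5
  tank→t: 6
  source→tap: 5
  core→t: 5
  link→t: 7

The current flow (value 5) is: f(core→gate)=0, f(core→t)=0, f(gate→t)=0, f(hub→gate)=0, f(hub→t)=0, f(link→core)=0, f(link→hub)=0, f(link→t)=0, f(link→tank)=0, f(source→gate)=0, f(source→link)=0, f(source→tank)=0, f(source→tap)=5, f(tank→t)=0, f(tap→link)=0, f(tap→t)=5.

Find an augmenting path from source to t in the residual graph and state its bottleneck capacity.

source→link→t, bottleneck 7

Residual along source→link→t: source→link: 7, link→t: 7.
Bottleneck = min = 7.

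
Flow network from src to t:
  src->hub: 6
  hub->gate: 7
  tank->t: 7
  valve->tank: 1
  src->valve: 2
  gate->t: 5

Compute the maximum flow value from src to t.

6

Augment src->hub->gate->t: bottleneck 5. Total 5.
Augment src->valve->tank->t: bottleneck 1. Total 6.
No augmenting path remains in the residual graph.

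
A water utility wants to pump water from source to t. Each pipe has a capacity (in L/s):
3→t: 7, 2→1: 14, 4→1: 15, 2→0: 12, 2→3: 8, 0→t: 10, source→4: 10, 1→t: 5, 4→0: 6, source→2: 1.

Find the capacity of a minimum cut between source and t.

Max flow = 11 (via 3 augmenting paths).
In the residual at optimum, the set reachable from source is {source}.
Cut edges: source→4 (cap 10), source→2 (cap 1). Sum = 11.

11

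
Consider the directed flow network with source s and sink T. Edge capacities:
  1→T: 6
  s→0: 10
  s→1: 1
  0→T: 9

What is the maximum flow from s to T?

10

Augment s→1→T: bottleneck 1. Total 1.
Augment s→0→T: bottleneck 9. Total 10.
No augmenting path remains in the residual graph.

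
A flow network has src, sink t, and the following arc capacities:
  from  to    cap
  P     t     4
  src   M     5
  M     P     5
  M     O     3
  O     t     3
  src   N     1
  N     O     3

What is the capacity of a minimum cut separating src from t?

Max flow = 6 (via 3 augmenting paths).
In the residual at optimum, the set reachable from src is {src}.
Cut edges: src→N (cap 1), src→M (cap 5). Sum = 6.

6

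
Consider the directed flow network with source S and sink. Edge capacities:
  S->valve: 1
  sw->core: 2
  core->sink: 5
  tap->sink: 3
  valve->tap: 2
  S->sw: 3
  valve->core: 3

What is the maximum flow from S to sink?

3

Augment S->sw->core->sink: bottleneck 2. Total 2.
Augment S->valve->tap->sink: bottleneck 1. Total 3.
No augmenting path remains in the residual graph.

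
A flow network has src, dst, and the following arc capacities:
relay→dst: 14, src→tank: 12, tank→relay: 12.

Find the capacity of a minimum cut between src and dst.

Max flow = 12 (via 1 augmenting path).
In the residual at optimum, the set reachable from src is {src}.
Cut edges: src→tank (cap 12). Sum = 12.

12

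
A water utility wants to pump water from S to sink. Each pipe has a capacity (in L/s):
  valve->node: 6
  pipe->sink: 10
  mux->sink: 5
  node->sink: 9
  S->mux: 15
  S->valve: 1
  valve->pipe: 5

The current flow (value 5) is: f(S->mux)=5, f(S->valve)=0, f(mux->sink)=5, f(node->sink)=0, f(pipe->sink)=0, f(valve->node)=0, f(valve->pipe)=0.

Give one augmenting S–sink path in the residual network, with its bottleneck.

S->valve->node->sink, bottleneck 1

Residual along S->valve->node->sink: S->valve: 1, valve->node: 6, node->sink: 9.
Bottleneck = min = 1.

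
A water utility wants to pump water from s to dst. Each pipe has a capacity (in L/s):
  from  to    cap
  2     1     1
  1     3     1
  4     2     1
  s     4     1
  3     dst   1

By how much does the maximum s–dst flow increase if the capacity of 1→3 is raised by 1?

Original max flow = 1.
Edge 1→3 does not cross the min cut (source side {s}), so extra capacity there cannot help.
New max flow = 1. Increase = 0.

0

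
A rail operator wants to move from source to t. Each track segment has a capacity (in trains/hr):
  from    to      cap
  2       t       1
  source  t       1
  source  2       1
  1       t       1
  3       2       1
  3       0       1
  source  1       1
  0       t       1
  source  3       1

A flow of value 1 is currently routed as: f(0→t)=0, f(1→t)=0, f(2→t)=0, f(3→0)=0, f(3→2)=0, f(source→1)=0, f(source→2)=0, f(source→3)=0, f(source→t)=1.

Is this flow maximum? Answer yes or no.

Residual path source→1→t has bottleneck 1 > 0.
Pushing 1 along it raises the flow to 2, so the given flow is not maximum.

No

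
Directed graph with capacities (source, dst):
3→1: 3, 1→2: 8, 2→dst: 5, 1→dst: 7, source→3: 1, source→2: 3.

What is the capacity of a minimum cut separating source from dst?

Max flow = 4 (via 2 augmenting paths).
In the residual at optimum, the set reachable from source is {source}.
Cut edges: source→3 (cap 1), source→2 (cap 3). Sum = 4.

4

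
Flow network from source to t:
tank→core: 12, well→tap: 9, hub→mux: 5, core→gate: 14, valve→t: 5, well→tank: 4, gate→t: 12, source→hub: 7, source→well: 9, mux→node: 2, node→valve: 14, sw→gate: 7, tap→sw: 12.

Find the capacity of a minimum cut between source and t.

Max flow = 11 (via 3 augmenting paths).
In the residual at optimum, the set reachable from source is {hub, mux, source}.
Cut edges: mux→node (cap 2), source→well (cap 9). Sum = 11.

11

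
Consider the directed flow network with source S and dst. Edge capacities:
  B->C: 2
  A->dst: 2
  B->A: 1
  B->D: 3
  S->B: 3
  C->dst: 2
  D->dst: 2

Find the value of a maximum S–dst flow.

Augment S->B->D->dst: bottleneck 2. Total 2.
Augment S->B->C->dst: bottleneck 1. Total 3.
No augmenting path remains in the residual graph.

3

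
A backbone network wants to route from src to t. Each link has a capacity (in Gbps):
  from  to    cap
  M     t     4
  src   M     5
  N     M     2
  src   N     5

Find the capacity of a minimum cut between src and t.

Max flow = 4 (via 1 augmenting path).
In the residual at optimum, the set reachable from src is {M, N, src}.
Cut edges: M→t (cap 4). Sum = 4.

4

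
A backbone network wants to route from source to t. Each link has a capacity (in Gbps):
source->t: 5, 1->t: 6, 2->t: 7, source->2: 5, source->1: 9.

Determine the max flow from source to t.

16

Augment source->t: bottleneck 5. Total 5.
Augment source->2->t: bottleneck 5. Total 10.
Augment source->1->t: bottleneck 6. Total 16.
No augmenting path remains in the residual graph.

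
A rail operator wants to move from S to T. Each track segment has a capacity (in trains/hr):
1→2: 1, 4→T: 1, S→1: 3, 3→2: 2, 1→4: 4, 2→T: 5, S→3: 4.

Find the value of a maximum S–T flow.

4

Augment S→3→2→T: bottleneck 2. Total 2.
Augment S→1→2→T: bottleneck 1. Total 3.
Augment S→1→4→T: bottleneck 1. Total 4.
No augmenting path remains in the residual graph.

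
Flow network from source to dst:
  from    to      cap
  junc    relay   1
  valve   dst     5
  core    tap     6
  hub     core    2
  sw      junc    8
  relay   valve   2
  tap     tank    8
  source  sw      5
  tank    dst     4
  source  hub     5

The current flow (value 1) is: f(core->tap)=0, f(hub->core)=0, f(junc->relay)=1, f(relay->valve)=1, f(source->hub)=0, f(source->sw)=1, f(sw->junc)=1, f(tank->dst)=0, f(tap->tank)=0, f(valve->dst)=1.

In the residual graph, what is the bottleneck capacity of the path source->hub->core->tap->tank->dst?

2

Residual capacities along the path: source->hub: 5, hub->core: 2, core->tap: 6, tap->tank: 8, tank->dst: 4.
Minimum is 2.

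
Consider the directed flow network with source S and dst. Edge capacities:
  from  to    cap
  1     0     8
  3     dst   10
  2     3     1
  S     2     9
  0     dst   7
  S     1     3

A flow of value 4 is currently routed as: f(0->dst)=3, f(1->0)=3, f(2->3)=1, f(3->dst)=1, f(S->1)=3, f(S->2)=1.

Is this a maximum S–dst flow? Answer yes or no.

Residual reachable from S: {2, S}; dst is not reachable.
Saturated cut: 2->3, S->1 with total capacity 4 = current flow value. Flow is maximum.

Yes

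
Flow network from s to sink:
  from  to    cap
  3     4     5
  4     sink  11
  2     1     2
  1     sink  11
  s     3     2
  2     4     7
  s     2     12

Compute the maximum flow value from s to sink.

11

Augment s→2→1→sink: bottleneck 2. Total 2.
Augment s→2→4→sink: bottleneck 7. Total 9.
Augment s→3→4→sink: bottleneck 2. Total 11.
No augmenting path remains in the residual graph.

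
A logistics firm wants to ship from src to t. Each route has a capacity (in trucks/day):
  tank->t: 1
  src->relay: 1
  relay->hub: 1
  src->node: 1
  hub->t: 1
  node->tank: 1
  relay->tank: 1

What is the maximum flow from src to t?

Augment src->relay->hub->t: bottleneck 1. Total 1.
Augment src->node->tank->t: bottleneck 1. Total 2.
No augmenting path remains in the residual graph.

2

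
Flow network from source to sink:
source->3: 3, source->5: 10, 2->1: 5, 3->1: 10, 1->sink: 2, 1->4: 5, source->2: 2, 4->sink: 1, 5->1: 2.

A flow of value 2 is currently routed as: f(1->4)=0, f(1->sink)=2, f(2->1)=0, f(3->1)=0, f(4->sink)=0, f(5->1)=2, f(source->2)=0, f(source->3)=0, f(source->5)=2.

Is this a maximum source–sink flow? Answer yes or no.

No

Residual path source->2->1->4->sink has bottleneck 1 > 0.
Pushing 1 along it raises the flow to 3, so the given flow is not maximum.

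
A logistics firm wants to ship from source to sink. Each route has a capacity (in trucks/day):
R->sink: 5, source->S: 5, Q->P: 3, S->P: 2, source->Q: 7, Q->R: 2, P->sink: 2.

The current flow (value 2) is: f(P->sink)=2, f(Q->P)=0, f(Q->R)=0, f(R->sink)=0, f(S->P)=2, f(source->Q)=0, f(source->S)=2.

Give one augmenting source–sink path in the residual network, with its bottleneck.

Residual along source->Q->R->sink: source->Q: 7, Q->R: 2, R->sink: 5.
Bottleneck = min = 2.

source->Q->R->sink, bottleneck 2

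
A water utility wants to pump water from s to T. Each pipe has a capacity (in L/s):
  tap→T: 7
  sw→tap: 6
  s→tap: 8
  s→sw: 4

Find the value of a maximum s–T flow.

7

Augment s→tap→T: bottleneck 7. Total 7.
No augmenting path remains in the residual graph.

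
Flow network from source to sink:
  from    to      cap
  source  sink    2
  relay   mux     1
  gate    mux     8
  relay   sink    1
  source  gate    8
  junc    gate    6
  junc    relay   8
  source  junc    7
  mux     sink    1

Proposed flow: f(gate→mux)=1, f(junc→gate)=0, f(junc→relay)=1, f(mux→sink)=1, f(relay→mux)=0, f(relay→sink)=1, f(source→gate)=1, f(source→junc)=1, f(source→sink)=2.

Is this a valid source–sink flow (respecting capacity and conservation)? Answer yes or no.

Yes

Every edge has 0 ≤ f(e) ≤ cap(e).
At each intermediate node, inflow equals outflow.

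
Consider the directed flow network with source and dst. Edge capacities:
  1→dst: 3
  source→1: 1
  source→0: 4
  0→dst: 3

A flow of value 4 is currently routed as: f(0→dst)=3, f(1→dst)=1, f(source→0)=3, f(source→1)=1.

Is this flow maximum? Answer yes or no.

Yes

Residual reachable from source: {0, source}; dst is not reachable.
Saturated cut: source→1, 0→dst with total capacity 4 = current flow value. Flow is maximum.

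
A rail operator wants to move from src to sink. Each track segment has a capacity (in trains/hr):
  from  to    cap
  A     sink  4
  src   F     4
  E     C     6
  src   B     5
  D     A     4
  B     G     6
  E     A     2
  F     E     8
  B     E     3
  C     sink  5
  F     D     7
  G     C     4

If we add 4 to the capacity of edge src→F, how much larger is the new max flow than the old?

0

Original max flow = 9.
Even with extra capacity on src→F, another cut of capacity 9 remains binding.
New max flow = 9. Increase = 0.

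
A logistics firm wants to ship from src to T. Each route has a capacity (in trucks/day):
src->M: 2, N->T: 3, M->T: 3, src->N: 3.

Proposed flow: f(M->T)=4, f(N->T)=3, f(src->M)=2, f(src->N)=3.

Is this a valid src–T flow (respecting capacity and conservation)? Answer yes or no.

No

Capacity violated on M->T: flow 4 > capacity 3.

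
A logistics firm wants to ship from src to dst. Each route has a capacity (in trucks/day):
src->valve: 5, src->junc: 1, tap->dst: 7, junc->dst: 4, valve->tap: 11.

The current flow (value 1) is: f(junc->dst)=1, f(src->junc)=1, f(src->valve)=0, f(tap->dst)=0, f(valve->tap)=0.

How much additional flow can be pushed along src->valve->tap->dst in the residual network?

5

Residual capacities along the path: src->valve: 5, valve->tap: 11, tap->dst: 7.
Minimum is 5.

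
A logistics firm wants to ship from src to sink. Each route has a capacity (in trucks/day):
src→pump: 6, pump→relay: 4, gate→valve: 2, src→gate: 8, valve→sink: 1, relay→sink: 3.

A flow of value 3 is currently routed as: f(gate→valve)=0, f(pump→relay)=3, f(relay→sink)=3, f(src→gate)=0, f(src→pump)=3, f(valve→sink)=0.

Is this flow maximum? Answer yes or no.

No

Residual path src→gate→valve→sink has bottleneck 1 > 0.
Pushing 1 along it raises the flow to 4, so the given flow is not maximum.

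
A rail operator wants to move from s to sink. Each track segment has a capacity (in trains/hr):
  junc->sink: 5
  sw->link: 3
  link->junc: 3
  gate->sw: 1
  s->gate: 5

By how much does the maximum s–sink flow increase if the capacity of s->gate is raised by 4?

0

Original max flow = 1.
Edge s->gate does not cross the min cut (source side {gate, s}), so extra capacity there cannot help.
New max flow = 1. Increase = 0.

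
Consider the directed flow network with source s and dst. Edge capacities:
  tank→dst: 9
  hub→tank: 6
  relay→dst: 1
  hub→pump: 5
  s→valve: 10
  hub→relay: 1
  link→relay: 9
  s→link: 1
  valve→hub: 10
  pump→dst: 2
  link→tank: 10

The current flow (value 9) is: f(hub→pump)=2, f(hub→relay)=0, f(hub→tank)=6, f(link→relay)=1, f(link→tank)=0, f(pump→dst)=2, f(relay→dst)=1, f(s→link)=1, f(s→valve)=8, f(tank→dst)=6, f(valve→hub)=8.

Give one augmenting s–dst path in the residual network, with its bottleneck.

Residual along s→valve→hub→relay→link→tank→dst: s→valve: 2, valve→hub: 2, hub→relay: 1, relay→link: 1 (reverse), link→tank: 10, tank→dst: 3.
Bottleneck = min = 1.

s→valve→hub→relay→link→tank→dst, bottleneck 1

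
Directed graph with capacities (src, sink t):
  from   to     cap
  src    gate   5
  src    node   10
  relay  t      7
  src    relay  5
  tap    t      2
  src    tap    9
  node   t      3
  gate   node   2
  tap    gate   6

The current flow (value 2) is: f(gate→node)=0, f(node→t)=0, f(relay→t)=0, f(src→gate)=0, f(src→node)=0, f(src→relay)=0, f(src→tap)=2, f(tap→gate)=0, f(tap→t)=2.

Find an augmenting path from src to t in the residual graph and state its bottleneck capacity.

Residual along src→relay→t: src→relay: 5, relay→t: 7.
Bottleneck = min = 5.

src→relay→t, bottleneck 5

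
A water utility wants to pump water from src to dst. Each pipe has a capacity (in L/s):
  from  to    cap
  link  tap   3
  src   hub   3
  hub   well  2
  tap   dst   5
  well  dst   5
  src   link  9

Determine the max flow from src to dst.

Augment src→link→tap→dst: bottleneck 3. Total 3.
Augment src→hub→well→dst: bottleneck 2. Total 5.
No augmenting path remains in the residual graph.

5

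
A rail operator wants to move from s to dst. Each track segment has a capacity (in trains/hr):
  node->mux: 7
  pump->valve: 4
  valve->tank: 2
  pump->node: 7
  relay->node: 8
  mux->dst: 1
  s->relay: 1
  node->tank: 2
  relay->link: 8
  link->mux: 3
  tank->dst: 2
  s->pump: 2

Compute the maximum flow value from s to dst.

3

Augment s->pump->valve->tank->dst: bottleneck 2. Total 2.
Augment s->relay->node->mux->dst: bottleneck 1. Total 3.
No augmenting path remains in the residual graph.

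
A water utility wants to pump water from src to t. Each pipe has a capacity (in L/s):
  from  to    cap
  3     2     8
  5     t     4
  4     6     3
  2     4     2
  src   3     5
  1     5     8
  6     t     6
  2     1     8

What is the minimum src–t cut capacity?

Max flow = 5 (via 2 augmenting paths).
In the residual at optimum, the set reachable from src is {src}.
Cut edges: src→3 (cap 5). Sum = 5.

5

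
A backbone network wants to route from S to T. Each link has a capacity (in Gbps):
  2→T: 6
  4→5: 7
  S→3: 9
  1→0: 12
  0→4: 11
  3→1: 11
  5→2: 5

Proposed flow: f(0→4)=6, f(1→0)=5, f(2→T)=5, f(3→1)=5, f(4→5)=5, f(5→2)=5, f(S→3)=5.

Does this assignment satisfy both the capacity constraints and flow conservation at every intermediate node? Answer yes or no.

No

Conservation fails at 0: inflow 5 ≠ outflow 6.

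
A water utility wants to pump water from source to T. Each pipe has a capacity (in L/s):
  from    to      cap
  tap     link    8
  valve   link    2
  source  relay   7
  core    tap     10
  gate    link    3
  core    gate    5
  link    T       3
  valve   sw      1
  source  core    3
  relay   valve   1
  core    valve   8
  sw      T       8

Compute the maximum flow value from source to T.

4

Augment source->core->gate->link->T: bottleneck 3. Total 3.
Augment source->relay->valve->sw->T: bottleneck 1. Total 4.
No augmenting path remains in the residual graph.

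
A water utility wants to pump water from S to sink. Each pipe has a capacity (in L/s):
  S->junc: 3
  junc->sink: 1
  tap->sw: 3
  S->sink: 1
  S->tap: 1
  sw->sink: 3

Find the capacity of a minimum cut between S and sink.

Max flow = 3 (via 3 augmenting paths).
In the residual at optimum, the set reachable from S is {S, junc}.
Cut edges: S->tap (cap 1), S->sink (cap 1), junc->sink (cap 1). Sum = 3.

3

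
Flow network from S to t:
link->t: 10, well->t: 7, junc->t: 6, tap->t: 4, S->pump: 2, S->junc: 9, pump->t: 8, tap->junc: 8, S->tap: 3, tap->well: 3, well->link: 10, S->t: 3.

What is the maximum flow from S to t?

14

Augment S->t: bottleneck 3. Total 3.
Augment S->tap->t: bottleneck 3. Total 6.
Augment S->junc->t: bottleneck 6. Total 12.
Augment S->pump->t: bottleneck 2. Total 14.
No augmenting path remains in the residual graph.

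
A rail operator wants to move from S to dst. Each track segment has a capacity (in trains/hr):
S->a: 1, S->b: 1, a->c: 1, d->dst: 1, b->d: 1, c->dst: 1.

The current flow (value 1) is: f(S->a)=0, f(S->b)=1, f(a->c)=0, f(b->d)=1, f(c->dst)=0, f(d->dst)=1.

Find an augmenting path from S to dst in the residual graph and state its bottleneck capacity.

Residual along S->a->c->dst: S->a: 1, a->c: 1, c->dst: 1.
Bottleneck = min = 1.

S->a->c->dst, bottleneck 1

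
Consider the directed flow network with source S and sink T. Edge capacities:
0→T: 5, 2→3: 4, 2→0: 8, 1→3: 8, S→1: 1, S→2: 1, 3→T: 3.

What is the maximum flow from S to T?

2

Augment S→2→0→T: bottleneck 1. Total 1.
Augment S→1→3→T: bottleneck 1. Total 2.
No augmenting path remains in the residual graph.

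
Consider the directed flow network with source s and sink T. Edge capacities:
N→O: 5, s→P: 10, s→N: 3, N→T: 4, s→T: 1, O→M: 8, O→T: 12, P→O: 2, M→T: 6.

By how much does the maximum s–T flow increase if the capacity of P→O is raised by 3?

Original max flow = 6.
After raising cap(P→O), augmenting paths through that edge carry 3 more units.
New max flow = 9. Increase = 3.

3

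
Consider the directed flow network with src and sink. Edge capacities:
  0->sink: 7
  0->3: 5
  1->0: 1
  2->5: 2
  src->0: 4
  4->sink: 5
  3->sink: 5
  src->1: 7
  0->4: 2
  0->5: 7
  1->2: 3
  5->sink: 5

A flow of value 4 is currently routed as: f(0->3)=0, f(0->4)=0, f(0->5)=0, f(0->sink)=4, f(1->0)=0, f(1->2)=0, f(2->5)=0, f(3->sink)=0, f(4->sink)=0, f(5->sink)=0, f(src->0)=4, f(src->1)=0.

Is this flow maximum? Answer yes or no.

Residual path src->1->0->sink has bottleneck 1 > 0.
Pushing 1 along it raises the flow to 5, so the given flow is not maximum.

No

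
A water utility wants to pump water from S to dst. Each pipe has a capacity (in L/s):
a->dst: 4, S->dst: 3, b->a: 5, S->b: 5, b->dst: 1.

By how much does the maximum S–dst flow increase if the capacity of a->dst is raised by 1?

Original max flow = 8.
Edge a->dst does not cross the min cut (source side {S}), so extra capacity there cannot help.
New max flow = 8. Increase = 0.

0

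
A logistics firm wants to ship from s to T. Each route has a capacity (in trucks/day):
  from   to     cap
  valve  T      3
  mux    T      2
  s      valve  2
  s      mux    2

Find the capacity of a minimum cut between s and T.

4

Max flow = 4 (via 2 augmenting paths).
In the residual at optimum, the set reachable from s is {s}.
Cut edges: s->valve (cap 2), s->mux (cap 2). Sum = 4.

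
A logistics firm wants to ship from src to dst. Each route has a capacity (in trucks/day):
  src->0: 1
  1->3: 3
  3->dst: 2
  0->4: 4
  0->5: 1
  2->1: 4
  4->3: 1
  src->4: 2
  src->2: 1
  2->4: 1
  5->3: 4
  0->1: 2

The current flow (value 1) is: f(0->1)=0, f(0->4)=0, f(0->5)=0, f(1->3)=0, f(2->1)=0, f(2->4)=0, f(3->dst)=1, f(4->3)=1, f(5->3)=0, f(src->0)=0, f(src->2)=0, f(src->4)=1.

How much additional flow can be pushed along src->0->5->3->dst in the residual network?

Residual capacities along the path: src->0: 1, 0->5: 1, 5->3: 4, 3->dst: 1.
Minimum is 1.

1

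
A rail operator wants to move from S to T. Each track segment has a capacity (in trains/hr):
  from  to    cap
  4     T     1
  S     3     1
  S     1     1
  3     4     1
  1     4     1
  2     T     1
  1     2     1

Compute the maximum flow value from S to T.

2

Augment S→3→4→T: bottleneck 1. Total 1.
Augment S→1→2→T: bottleneck 1. Total 2.
No augmenting path remains in the residual graph.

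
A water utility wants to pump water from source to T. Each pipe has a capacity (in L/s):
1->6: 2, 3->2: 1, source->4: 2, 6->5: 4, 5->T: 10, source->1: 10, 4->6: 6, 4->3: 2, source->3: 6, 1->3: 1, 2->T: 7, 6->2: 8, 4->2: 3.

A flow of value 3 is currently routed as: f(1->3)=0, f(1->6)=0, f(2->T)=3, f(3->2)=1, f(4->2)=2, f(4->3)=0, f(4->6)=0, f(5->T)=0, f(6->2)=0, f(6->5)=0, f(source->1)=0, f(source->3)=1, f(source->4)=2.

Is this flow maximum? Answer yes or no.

Residual path source->1->6->2->T has bottleneck 2 > 0.
Pushing 2 along it raises the flow to 5, so the given flow is not maximum.

No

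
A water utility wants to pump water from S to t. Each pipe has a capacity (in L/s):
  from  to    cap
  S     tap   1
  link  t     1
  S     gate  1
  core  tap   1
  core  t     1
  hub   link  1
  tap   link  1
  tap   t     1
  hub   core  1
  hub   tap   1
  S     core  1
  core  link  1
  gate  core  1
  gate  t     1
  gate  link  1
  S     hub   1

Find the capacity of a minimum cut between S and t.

Max flow = 4 (via 4 augmenting paths).
In the residual at optimum, the set reachable from S is {S}.
Cut edges: S->hub (cap 1), S->gate (cap 1), S->core (cap 1), S->tap (cap 1). Sum = 4.

4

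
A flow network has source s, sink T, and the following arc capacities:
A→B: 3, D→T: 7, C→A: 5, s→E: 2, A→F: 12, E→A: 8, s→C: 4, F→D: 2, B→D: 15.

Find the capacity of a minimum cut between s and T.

Max flow = 5 (via 3 augmenting paths).
In the residual at optimum, the set reachable from s is {A, C, E, F, s}.
Cut edges: A→B (cap 3), F→D (cap 2). Sum = 5.

5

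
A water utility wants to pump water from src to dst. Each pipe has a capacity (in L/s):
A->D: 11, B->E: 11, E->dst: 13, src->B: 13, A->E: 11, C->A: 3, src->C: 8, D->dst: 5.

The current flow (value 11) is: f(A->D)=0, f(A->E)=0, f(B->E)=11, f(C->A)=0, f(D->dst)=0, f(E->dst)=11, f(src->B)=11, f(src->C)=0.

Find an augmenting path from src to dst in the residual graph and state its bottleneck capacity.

Residual along src->C->A->D->dst: src->C: 8, C->A: 3, A->D: 11, D->dst: 5.
Bottleneck = min = 3.

src->C->A->D->dst, bottleneck 3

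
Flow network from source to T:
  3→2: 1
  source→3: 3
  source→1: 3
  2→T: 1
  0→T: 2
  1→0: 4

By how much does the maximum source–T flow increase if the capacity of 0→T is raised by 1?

Original max flow = 3.
After raising cap(0→T), augmenting paths through that edge carry 1 more unit.
New max flow = 4. Increase = 1.

1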